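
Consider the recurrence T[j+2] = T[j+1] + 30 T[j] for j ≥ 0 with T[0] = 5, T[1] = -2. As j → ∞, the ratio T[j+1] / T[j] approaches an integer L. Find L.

The characteristic equation is r^2 - r - 30 = 0, which factors as (r - 6)(r + 5) = 0.
So the roots are 6 and -5. Since |6| > |-5| and the coefficient of 6^j is non-zero, the ratio tends to 6.

6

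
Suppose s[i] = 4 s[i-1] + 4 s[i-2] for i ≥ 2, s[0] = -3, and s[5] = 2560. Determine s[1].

Let s[1] = z.
s[2] = -12 + 4z
s[3] = -48 + 20z
s[4] = -240 + 96z
s[5] = -1152 + 464z
So -1152 + 464z = 2560, giving z = 8.

8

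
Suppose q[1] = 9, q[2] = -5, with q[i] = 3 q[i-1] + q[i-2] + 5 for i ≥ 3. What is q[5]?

-5

q[3] = 3(-5) + 9 + 5 = -1
q[4] = 3(-1) + (-5) + 5 = -3
q[5] = 3(-3) + (-1) + 5 = -5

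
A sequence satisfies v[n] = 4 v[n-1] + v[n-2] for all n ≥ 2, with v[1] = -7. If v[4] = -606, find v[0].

Let v[0] = w.
v[2] = -28 + w
v[3] = -119 + 4w
v[4] = -504 + 17w
So -504 + 17w = -606, giving w = -6.

-6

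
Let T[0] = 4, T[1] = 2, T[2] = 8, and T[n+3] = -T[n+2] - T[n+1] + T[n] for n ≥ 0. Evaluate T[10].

32

T[3] = -8 - 2 + 4 = -6
T[4] = -(-6) - 8 + 2 = 0
T[5] = -0 - (-6) + 8 = 14
T[6] = -14 - 0 + (-6) = -20
T[7] = -(-20) - 14 + 0 = 6
T[8] = -6 - (-20) + 14 = 28
T[9] = -28 - 6 + (-20) = -54
T[10] = -(-54) - 28 + 6 = 32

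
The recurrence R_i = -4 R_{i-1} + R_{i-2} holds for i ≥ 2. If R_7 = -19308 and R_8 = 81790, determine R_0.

-2

Rearranging, R_{i-2} = R_i + 4 R_{i-1}.
R_6 = 81790 + 4*(-19308) = 4558
R_5 = -19308 + 4*4558 = -1076
R_4 = 4558 + 4*(-1076) = 254
R_3 = -1076 + 4*254 = -60
R_2 = 254 + 4*(-60) = 14
R_1 = -60 + 4*14 = -4
R_0 = 14 + 4*(-4) = -2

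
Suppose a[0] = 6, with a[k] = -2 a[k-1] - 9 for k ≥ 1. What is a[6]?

a[1] = -2·6 - 9 = -21
a[2] = -2·(-21) - 9 = 33
a[3] = -2·33 - 9 = -75
a[4] = -2·(-75) - 9 = 141
a[5] = -2·141 - 9 = -291
a[6] = -2·(-291) - 9 = 573

573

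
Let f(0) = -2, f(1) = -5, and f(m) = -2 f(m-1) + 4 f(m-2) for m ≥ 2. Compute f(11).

f(2) = -2*(-5) + 4*(-2) = 2
f(3) = -2*2 + 4*(-5) = -24
f(4) = -2*(-24) + 4*2 = 56
f(5) = -2*56 + 4*(-24) = -208
f(6) = -2*(-208) + 4*56 = 640
f(7) = -2*640 + 4*(-208) = -2112
f(8) = -2*(-2112) + 4*640 = 6784
f(9) = -2*6784 + 4*(-2112) = -22016
f(10) = -2*(-22016) + 4*6784 = 71168
f(11) = -2*71168 + 4*(-22016) = -230400

-230400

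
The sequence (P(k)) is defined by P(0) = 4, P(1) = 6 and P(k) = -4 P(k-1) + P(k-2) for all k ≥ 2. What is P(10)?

P(2) = -4·6 + 4 = -20
P(3) = -4·(-20) + 6 = 86
P(4) = -4·86 + (-20) = -364
P(5) = -4·(-364) + 86 = 1542
P(6) = -4·1542 + (-364) = -6532
P(7) = -4·(-6532) + 1542 = 27670
P(8) = -4·27670 + (-6532) = -117212
P(9) = -4·(-117212) + 27670 = 496518
P(10) = -4·496518 + (-117212) = -2103284

-2103284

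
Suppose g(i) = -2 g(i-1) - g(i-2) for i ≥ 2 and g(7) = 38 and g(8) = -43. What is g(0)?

-3

Rearranging, g(i-2) = -(g(i) + 2 g(i-1)).
g(6) = -(-43 + 2·38) = -33
g(5) = -(38 + 2·(-33)) = 28
g(4) = -(-33 + 2·28) = -23
g(3) = -(28 + 2·(-23)) = 18
g(2) = -(-23 + 2·18) = -13
g(1) = -(18 + 2·(-13)) = 8
g(0) = -(-13 + 2·8) = -3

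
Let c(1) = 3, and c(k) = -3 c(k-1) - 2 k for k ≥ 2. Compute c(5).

311

c(2) = -3(3) - 4 = -13
c(3) = -3(-13) - 6 = 33
c(4) = -3(33) - 8 = -107
c(5) = -3(-107) - 10 = 311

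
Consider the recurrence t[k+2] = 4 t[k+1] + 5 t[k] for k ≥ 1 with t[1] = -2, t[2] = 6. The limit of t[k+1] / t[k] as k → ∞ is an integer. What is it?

The characteristic equation is r^2 - 4r - 5 = 0, which factors as (r - 5)(r + 1) = 0.
So the roots are 5 and -1. Since |5| > |-1| and the coefficient of 5^k is non-zero, the ratio tends to 5.

5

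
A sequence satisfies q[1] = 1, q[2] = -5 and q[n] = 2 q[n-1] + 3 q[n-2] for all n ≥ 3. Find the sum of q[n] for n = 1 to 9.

q[3] = 2*(-5) + 3*1 = -7
q[4] = 2*(-7) + 3*(-5) = -29
q[5] = 2*(-29) + 3*(-7) = -79
q[6] = 2*(-79) + 3*(-29) = -245
q[7] = 2*(-245) + 3*(-79) = -727
q[8] = 2*(-727) + 3*(-245) = -2189
q[9] = 2*(-2189) + 3*(-727) = -6559
Sum = 1 + (-5) + (-7) + (-29) + (-79) + (-245) + (-727) + (-2189) + (-6559) = -9839

-9839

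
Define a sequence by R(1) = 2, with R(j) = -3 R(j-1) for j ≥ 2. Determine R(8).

-4374

R(2) = -3(2) = -6
R(3) = -3(-6) = 18
R(4) = -3(18) = -54
R(5) = -3(-54) = 162
R(6) = -3(162) = -486
R(7) = -3(-486) = 1458
R(8) = -3(1458) = -4374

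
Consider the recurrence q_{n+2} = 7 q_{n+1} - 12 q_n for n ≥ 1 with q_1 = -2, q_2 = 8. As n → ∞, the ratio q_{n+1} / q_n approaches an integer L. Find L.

4

The characteristic equation is r^2 - 7r + 12 = 0, which factors as (r - 4)(r - 3) = 0.
So the roots are 4 and 3. Since |4| > |3| and the coefficient of 4^n is non-zero, the ratio tends to 4.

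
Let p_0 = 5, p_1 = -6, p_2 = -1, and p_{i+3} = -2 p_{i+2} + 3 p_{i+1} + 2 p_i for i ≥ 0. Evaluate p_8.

117

p_3 = -2(-1) + 3(-6) + 2(5) = -6
p_4 = -2(-6) + 3(-1) + 2(-6) = -3
p_5 = -2(-3) + 3(-6) + 2(-1) = -14
p_6 = -2(-14) + 3(-3) + 2(-6) = 7
p_7 = -2(7) + 3(-14) + 2(-3) = -62
p_8 = -2(-62) + 3(7) + 2(-14) = 117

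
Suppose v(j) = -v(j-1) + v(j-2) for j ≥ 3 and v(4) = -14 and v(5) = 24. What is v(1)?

Rearranging, v(j-2) = v(j) + v(j-1).
v(3) = 24 + (-14) = 10
v(2) = -14 + 10 = -4
v(1) = 10 + (-4) = 6

6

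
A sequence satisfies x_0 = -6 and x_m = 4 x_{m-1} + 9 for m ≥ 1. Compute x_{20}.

The fixed point is 9/(1 - 4) = -3, so x_m + 3 = 4(x_{m-1} + 3).
Hence x_m = -3·4^m - 3.
x_{20} = -3·4^{20} - 3 = -3·1099511627776 - 3 = -3298534883331.

-3298534883331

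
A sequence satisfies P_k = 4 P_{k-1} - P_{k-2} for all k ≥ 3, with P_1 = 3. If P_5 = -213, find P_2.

Let P_2 = y.
P_3 = -3 + 4y
P_4 = -12 + 15y
P_5 = -45 + 56y
So -45 + 56y = -213, giving y = -3.

-3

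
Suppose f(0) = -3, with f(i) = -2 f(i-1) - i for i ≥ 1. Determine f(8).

-714

f(1) = -2(-3) - 1 = 5
f(2) = -2(5) - 2 = -12
f(3) = -2(-12) - 3 = 21
f(4) = -2(21) - 4 = -46
f(5) = -2(-46) - 5 = 87
f(6) = -2(87) - 6 = -180
f(7) = -2(-180) - 7 = 353
f(8) = -2(353) - 8 = -714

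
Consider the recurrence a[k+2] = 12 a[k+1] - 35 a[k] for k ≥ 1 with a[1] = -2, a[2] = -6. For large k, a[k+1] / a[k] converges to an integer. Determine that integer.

7

The characteristic equation is r^2 - 12r + 35 = 0, which factors as (r - 7)(r - 5) = 0.
So the roots are 7 and 5. Since |7| > |5| and the coefficient of 7^k is non-zero, the ratio tends to 7.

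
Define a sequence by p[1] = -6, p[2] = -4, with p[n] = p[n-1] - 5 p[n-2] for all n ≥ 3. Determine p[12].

p[3] = (-4) - 5(-6) = 26
p[4] = 26 - 5(-4) = 46
p[5] = 46 - 5(26) = -84
p[6] = (-84) - 5(46) = -314
p[7] = (-314) - 5(-84) = 106
p[8] = 106 - 5(-314) = 1676
p[9] = 1676 - 5(106) = 1146
p[10] = 1146 - 5(1676) = -7234
p[11] = (-7234) - 5(1146) = -12964
p[12] = (-12964) - 5(-7234) = 23206

23206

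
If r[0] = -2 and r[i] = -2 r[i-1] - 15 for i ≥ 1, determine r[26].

201326587

The fixed point is -15/(1 + 2) = -5, so r[i] + 5 = -2(r[i-1] + 5).
Hence r[i] = 3·(-2)^i - 5.
r[26] = 3·(-2)^{26} - 5 = 3·67108864 - 5 = 201326587.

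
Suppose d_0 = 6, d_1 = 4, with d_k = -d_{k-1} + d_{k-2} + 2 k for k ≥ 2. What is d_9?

-16

d_2 = -4 + 6 + 4 = 6
d_3 = -6 + 4 + 6 = 4
d_4 = -4 + 6 + 8 = 10
d_5 = -10 + 4 + 10 = 4
d_6 = -4 + 10 + 12 = 18
d_7 = -18 + 4 + 14 = 0
d_8 = -0 + 18 + 16 = 34
d_9 = -34 + 0 + 18 = -16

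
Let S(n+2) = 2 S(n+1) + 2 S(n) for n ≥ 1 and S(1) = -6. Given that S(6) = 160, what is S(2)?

8

Let S(2) = y.
S(3) = -12 + 2y
S(4) = -24 + 6y
S(5) = -72 + 16y
S(6) = -192 + 44y
So -192 + 44y = 160, giving y = 8.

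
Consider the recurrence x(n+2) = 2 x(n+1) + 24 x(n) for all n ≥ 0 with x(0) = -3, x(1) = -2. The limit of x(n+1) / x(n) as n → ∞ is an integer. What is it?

The characteristic equation is r^2 - 2r - 24 = 0, which factors as (r - 6)(r + 4) = 0.
So the roots are 6 and -4. Since |6| > |-4| and the coefficient of 6^n is non-zero, the ratio tends to 6.

6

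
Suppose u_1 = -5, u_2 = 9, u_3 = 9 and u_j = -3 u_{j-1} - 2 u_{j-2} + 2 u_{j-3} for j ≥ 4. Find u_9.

u_4 = -3*9 - 2*9 + 2*(-5) = -55
u_5 = -3*(-55) - 2*9 + 2*9 = 165
u_6 = -3*165 - 2*(-55) + 2*9 = -367
u_7 = -3*(-367) - 2*165 + 2*(-55) = 661
u_8 = -3*661 - 2*(-367) + 2*165 = -919
u_9 = -3*(-919) - 2*661 + 2*(-367) = 701

701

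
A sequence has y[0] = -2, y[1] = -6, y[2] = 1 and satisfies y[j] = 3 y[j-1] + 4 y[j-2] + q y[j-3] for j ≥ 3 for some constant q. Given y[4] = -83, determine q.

2

y[3] = -21 - 2q
y[4] = -59 - 12q
So -59 - 12q = -83, giving q = 2.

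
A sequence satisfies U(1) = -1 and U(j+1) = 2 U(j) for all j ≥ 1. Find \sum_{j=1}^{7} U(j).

-127

U(2) = 2(-1) = -2
U(3) = 2(-2) = -4
U(4) = 2(-4) = -8
U(5) = 2(-8) = -16
U(6) = 2(-16) = -32
U(7) = 2(-32) = -64
Sum = (-1) + (-2) + (-4) + (-8) + (-16) + (-32) + (-64) = -127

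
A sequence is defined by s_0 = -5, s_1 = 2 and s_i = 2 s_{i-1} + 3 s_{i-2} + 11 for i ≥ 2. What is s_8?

s_2 = 2(2) + 3(-5) + 11 = 0
s_3 = 2(0) + 3(2) + 11 = 17
s_4 = 2(17) + 3(0) + 11 = 45
s_5 = 2(45) + 3(17) + 11 = 152
s_6 = 2(152) + 3(45) + 11 = 450
s_7 = 2(450) + 3(152) + 11 = 1367
s_8 = 2(1367) + 3(450) + 11 = 4095

4095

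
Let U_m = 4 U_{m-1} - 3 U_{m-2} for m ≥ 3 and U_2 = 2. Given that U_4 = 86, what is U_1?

Let U_1 = v.
U_3 = 8 - 3v
U_4 = 26 - 12v
So 26 - 12v = 86, giving v = -5.

-5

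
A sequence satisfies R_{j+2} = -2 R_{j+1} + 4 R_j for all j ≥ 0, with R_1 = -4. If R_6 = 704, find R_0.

-1

Let R_0 = v.
R_2 = 8 + 4v
R_3 = -32 - 8v
R_4 = 96 + 32v
R_5 = -320 - 96v
R_6 = 1024 + 320v
So 1024 + 320v = 704, giving v = -1.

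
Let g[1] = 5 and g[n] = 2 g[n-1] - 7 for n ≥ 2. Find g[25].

-33554425

The fixed point is -7/(1 - 2) = 7, so g[n] - 7 = 2(g[n-1] - 7).
Hence g[n] = -2·2^{n-1} + 7.
g[25] = -2·2^{24} + 7 = -2·16777216 + 7 = -33554425.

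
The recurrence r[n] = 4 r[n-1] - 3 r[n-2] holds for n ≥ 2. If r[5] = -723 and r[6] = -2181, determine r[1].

-3

Rearranging, r[n-2] = (r[n] - 4 r[n-1]) / -3.
r[4] = (-2181 - 4·(-723)) / -3 = 711/-3 = -237
r[3] = (-723 - 4·(-237)) / -3 = 225/-3 = -75
r[2] = (-237 - 4·(-75)) / -3 = 63/-3 = -21
r[1] = (-75 - 4·(-21)) / -3 = 9/-3 = -3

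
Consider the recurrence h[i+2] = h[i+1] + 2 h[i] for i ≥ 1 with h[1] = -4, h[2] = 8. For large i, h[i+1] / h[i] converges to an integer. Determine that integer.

The characteristic equation is r^2 - r - 2 = 0, which factors as (r - 2)(r + 1) = 0.
So the roots are 2 and -1. Since |2| > |-1| and the coefficient of 2^i is non-zero, the ratio tends to 2.

2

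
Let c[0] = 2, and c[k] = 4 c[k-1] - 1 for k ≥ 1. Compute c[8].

c[1] = 4*2 - 1 = 7
c[2] = 4*7 - 1 = 27
c[3] = 4*27 - 1 = 107
c[4] = 4*107 - 1 = 427
c[5] = 4*427 - 1 = 1707
c[6] = 4*1707 - 1 = 6827
c[7] = 4*6827 - 1 = 27307
c[8] = 4*27307 - 1 = 109227

109227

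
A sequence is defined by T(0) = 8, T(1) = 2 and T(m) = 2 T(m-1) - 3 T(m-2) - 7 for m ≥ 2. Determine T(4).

T(2) = 2·2 - 3·8 - 7 = -27
T(3) = 2·(-27) - 3·2 - 7 = -67
T(4) = 2·(-67) - 3·(-27) - 7 = -60

-60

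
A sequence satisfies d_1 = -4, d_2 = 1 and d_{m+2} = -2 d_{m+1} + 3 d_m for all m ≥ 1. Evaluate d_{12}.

d_3 = -2*1 + 3*(-4) = -14
d_4 = -2*(-14) + 3*1 = 31
d_5 = -2*31 + 3*(-14) = -104
d_6 = -2*(-104) + 3*31 = 301
d_7 = -2*301 + 3*(-104) = -914
d_8 = -2*(-914) + 3*301 = 2731
d_9 = -2*2731 + 3*(-914) = -8204
d_{10} = -2*(-8204) + 3*2731 = 24601
d_{11} = -2*24601 + 3*(-8204) = -73814
d_{12} = -2*(-73814) + 3*24601 = 221431

221431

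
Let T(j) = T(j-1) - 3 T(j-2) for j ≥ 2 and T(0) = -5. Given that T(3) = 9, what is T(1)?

3

Let T(1) = v.
T(2) = 15 + v
T(3) = 15 - 2v
So 15 - 2v = 9, giving v = 3.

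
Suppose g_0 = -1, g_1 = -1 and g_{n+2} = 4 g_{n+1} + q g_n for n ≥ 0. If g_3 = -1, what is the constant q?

-3

g_2 = -4 - q
g_3 = -16 - 5q
So -16 - 5q = -1, giving q = -3.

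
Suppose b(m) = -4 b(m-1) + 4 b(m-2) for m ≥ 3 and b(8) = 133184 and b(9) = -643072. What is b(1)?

Rearranging, b(m-2) = (b(m) + 4 b(m-1)) / 4.
b(7) = (-643072 + 4*133184) / 4 = -110336/4 = -27584
b(6) = (133184 + 4*(-27584)) / 4 = 22848/4 = 5712
b(5) = (-27584 + 4*5712) / 4 = -4736/4 = -1184
b(4) = (5712 + 4*(-1184)) / 4 = 976/4 = 244
b(3) = (-1184 + 4*244) / 4 = -208/4 = -52
b(2) = (244 + 4*(-52)) / 4 = 36/4 = 9
b(1) = (-52 + 4*9) / 4 = -16/4 = -4

-4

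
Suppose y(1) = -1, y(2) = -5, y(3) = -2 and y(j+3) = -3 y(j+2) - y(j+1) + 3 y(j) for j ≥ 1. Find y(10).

1603

y(4) = -3(-2) - (-5) + 3(-1) = 8
y(5) = -3(8) - (-2) + 3(-5) = -37
y(6) = -3(-37) - 8 + 3(-2) = 97
y(7) = -3(97) - (-37) + 3(8) = -230
y(8) = -3(-230) - 97 + 3(-37) = 482
y(9) = -3(482) - (-230) + 3(97) = -925
y(10) = -3(-925) - 482 + 3(-230) = 1603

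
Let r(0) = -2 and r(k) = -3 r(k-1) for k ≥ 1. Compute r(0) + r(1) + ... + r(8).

-9842

r(1) = -3*(-2) = 6
r(2) = -3*6 = -18
r(3) = -3*(-18) = 54
r(4) = -3*54 = -162
r(5) = -3*(-162) = 486
r(6) = -3*486 = -1458
r(7) = -3*(-1458) = 4374
r(8) = -3*4374 = -13122
Sum = (-2) + 6 + (-18) + 54 + (-162) + 486 + (-1458) + 4374 + (-13122) = -9842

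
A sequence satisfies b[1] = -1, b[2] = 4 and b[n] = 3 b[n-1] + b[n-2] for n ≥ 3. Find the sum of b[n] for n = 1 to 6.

b[3] = 3(4) + (-1) = 11
b[4] = 3(11) + 4 = 37
b[5] = 3(37) + 11 = 122
b[6] = 3(122) + 37 = 403
Sum = (-1) + 4 + 11 + 37 + 122 + 403 = 576

576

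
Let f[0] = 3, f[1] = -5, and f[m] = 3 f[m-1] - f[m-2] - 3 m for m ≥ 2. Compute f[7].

-4123

f[2] = 3·(-5) - 3 - 6 = -24
f[3] = 3·(-24) - (-5) - 9 = -76
f[4] = 3·(-76) - (-24) - 12 = -216
f[5] = 3·(-216) - (-76) - 15 = -587
f[6] = 3·(-587) - (-216) - 18 = -1563
f[7] = 3·(-1563) - (-587) - 21 = -4123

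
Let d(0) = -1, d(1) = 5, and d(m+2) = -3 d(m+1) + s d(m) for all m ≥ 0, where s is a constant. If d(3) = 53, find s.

1

d(2) = -15 - s
d(3) = 45 + 8s
So 45 + 8s = 53, giving s = 1.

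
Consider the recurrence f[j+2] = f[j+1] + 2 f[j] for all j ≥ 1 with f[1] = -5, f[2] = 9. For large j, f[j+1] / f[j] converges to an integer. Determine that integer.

2

The characteristic equation is r^2 - r - 2 = 0, which factors as (r - 2)(r + 1) = 0.
So the roots are 2 and -1. Since |2| > |-1| and the coefficient of 2^j is non-zero, the ratio tends to 2.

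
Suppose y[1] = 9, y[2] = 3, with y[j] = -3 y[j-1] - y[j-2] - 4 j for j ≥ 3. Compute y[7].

y[3] = -3(3) - 9 - 12 = -30
y[4] = -3(-30) - 3 - 16 = 71
y[5] = -3(71) - (-30) - 20 = -203
y[6] = -3(-203) - 71 - 24 = 514
y[7] = -3(514) - (-203) - 28 = -1367

-1367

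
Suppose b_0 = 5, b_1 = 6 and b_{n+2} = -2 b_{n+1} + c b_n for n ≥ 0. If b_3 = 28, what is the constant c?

b_2 = -12 + 5c
b_3 = 24 - 4c
So 24 - 4c = 28, giving c = -1.

-1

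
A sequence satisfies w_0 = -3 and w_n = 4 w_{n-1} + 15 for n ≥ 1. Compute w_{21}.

The fixed point is 15/(1 - 4) = -5, so w_n + 5 = 4(w_{n-1} + 5).
Hence w_n = 2·4^n - 5.
w_{21} = 2·4^{21} - 5 = 2·4398046511104 - 5 = 8796093022203.

8796093022203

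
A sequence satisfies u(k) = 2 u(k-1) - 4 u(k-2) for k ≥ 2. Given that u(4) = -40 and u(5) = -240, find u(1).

Rearranging, u(k-2) = (u(k) - 2 u(k-1)) / -4.
u(3) = (-240 - 2(-40)) / -4 = -160/-4 = 40
u(2) = (-40 - 2(40)) / -4 = -120/-4 = 30
u(1) = (40 - 2(30)) / -4 = -20/-4 = 5

5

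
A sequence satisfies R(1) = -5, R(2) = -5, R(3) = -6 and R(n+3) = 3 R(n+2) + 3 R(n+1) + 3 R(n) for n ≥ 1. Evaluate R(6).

R(4) = 3*(-6) + 3*(-5) + 3*(-5) = -48
R(5) = 3*(-48) + 3*(-6) + 3*(-5) = -177
R(6) = 3*(-177) + 3*(-48) + 3*(-6) = -693

-693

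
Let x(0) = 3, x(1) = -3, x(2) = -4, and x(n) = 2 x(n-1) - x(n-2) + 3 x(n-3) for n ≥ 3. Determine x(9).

-80

x(3) = 2(-4) - (-3) + 3(3) = 4
x(4) = 2(4) - (-4) + 3(-3) = 3
x(5) = 2(3) - 4 + 3(-4) = -10
x(6) = 2(-10) - 3 + 3(4) = -11
x(7) = 2(-11) - (-10) + 3(3) = -3
x(8) = 2(-3) - (-11) + 3(-10) = -25
x(9) = 2(-25) - (-3) + 3(-11) = -80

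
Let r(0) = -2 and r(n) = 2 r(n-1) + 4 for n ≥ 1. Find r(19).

The fixed point is 4/(1 - 2) = -4, so r(n) + 4 = 2(r(n-1) + 4).
Hence r(n) = 2·2^n - 4.
r(19) = 2·2^{19} - 4 = 2·524288 - 4 = 1048572.

1048572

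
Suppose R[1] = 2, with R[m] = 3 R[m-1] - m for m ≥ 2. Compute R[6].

R[2] = 3(2) - 2 = 4
R[3] = 3(4) - 3 = 9
R[4] = 3(9) - 4 = 23
R[5] = 3(23) - 5 = 64
R[6] = 3(64) - 6 = 186

186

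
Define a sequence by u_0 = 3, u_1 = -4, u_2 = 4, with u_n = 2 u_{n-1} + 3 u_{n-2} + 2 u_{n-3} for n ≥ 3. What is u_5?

u_3 = 2*4 + 3*(-4) + 2*3 = 2
u_4 = 2*2 + 3*4 + 2*(-4) = 8
u_5 = 2*8 + 3*2 + 2*4 = 30

30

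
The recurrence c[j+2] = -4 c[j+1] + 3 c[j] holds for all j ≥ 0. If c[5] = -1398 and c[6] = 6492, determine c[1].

Rearranging, c[j-2] = (c[j] + 4 c[j-1]) / 3.
c[4] = (6492 + 4·(-1398)) / 3 = 900/3 = 300
c[3] = (-1398 + 4·300) / 3 = -198/3 = -66
c[2] = (300 + 4·(-66)) / 3 = 36/3 = 12
c[1] = (-66 + 4·12) / 3 = -18/3 = -6

-6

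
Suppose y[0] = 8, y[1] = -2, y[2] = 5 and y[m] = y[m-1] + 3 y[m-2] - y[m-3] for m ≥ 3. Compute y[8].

y[3] = 5 + 3(-2) - 8 = -9
y[4] = (-9) + 3(5) - (-2) = 8
y[5] = 8 + 3(-9) - 5 = -24
y[6] = (-24) + 3(8) - (-9) = 9
y[7] = 9 + 3(-24) - 8 = -71
y[8] = (-71) + 3(9) - (-24) = -20

-20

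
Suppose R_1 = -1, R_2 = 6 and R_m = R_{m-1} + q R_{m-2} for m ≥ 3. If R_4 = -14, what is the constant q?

R_3 = 6 - q
R_4 = 6 + 5q
So 6 + 5q = -14, giving q = -4.

-4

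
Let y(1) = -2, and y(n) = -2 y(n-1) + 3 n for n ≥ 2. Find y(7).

-227

y(2) = -2(-2) + 6 = 10
y(3) = -2(10) + 9 = -11
y(4) = -2(-11) + 12 = 34
y(5) = -2(34) + 15 = -53
y(6) = -2(-53) + 18 = 124
y(7) = -2(124) + 21 = -227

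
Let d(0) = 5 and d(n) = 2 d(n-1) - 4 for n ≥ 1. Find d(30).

1073741828

The fixed point is -4/(1 - 2) = 4, so d(n) - 4 = 2(d(n-1) - 4).
Hence d(n) = 1·2^n + 4.
d(30) = 1·2^{30} + 4 = 1·1073741824 + 4 = 1073741828.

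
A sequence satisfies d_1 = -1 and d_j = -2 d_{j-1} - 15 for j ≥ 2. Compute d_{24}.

The fixed point is -15/(1 + 2) = -5, so d_j + 5 = -2(d_{j-1} + 5).
Hence d_j = 4·(-2)^{j-1} - 5.
d_{24} = 4·(-2)^{23} - 5 = 4·-8388608 - 5 = -33554437.

-33554437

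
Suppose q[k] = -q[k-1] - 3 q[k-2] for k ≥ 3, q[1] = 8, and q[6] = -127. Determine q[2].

-7

Let q[2] = z.
q[3] = -24 - z
q[4] = 24 - 2z
q[5] = 48 + 5z
q[6] = -120 + z
So -120 + z = -127, giving z = -7.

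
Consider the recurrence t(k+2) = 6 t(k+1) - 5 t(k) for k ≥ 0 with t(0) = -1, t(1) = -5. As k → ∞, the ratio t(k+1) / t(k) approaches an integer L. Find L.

5

The characteristic equation is r^2 - 6r + 5 = 0, which factors as (r - 5)(r - 1) = 0.
So the roots are 5 and 1. Since |5| > |1| and the coefficient of 5^k is non-zero, the ratio tends to 5.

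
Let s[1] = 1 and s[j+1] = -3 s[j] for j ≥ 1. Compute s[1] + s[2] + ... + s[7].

s[2] = -3*1 = -3
s[3] = -3*(-3) = 9
s[4] = -3*9 = -27
s[5] = -3*(-27) = 81
s[6] = -3*81 = -243
s[7] = -3*(-243) = 729
Sum = 1 + (-3) + 9 + (-27) + 81 + (-243) + 729 = 547

547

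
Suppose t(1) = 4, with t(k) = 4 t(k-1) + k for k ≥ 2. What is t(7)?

19567

t(2) = 4·4 + 2 = 18
t(3) = 4·18 + 3 = 75
t(4) = 4·75 + 4 = 304
t(5) = 4·304 + 5 = 1221
t(6) = 4·1221 + 6 = 4890
t(7) = 4·4890 + 7 = 19567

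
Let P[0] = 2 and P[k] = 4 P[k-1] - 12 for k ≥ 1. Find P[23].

-140737488355324

The fixed point is -12/(1 - 4) = 4, so P[k] - 4 = 4(P[k-1] - 4).
Hence P[k] = -2·4^k + 4.
P[23] = -2·4^{23} + 4 = -2·70368744177664 + 4 = -140737488355324.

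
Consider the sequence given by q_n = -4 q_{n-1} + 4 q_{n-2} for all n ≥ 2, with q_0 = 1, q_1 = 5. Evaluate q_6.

-9344

q_2 = -4*5 + 4*1 = -16
q_3 = -4*(-16) + 4*5 = 84
q_4 = -4*84 + 4*(-16) = -400
q_5 = -4*(-400) + 4*84 = 1936
q_6 = -4*1936 + 4*(-400) = -9344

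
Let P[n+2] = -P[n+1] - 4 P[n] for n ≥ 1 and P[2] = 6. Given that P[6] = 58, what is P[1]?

-1

Let P[1] = z.
P[3] = -6 - 4z
P[4] = -18 + 4z
P[5] = 42 + 12z
P[6] = 30 - 28z
So 30 - 28z = 58, giving z = -1.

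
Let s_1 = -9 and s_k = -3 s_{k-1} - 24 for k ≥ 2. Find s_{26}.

The fixed point is -24/(1 + 3) = -6, so s_k + 6 = -3(s_{k-1} + 6).
Hence s_k = -3·(-3)^{k-1} - 6.
s_{26} = -3·(-3)^{25} - 6 = -3·-847288609443 - 6 = 2541865828323.

2541865828323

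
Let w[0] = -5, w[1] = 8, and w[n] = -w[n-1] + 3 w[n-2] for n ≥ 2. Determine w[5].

w[2] = -8 + 3·(-5) = -23
w[3] = -(-23) + 3·8 = 47
w[4] = -47 + 3·(-23) = -116
w[5] = -(-116) + 3·47 = 257

257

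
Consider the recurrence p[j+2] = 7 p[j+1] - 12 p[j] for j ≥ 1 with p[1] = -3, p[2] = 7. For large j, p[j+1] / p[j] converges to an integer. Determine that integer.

The characteristic equation is r^2 - 7r + 12 = 0, which factors as (r - 4)(r - 3) = 0.
So the roots are 4 and 3. Since |4| > |3| and the coefficient of 4^j is non-zero, the ratio tends to 4.

4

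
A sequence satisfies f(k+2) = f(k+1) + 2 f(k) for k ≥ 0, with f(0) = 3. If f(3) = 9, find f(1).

Let f(1) = x.
f(2) = 6 + x
f(3) = 6 + 3x
So 6 + 3x = 9, giving x = 1.

1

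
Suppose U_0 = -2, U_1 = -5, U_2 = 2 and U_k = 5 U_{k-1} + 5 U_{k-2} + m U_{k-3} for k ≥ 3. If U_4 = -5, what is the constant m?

U_3 = -15 - 2m
U_4 = -65 - 15m
So -65 - 15m = -5, giving m = -4.

-4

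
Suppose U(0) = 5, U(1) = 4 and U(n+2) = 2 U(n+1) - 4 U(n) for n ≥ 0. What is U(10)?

-2048

U(2) = 2(4) - 4(5) = -12
U(3) = 2(-12) - 4(4) = -40
U(4) = 2(-40) - 4(-12) = -32
U(5) = 2(-32) - 4(-40) = 96
U(6) = 2(96) - 4(-32) = 320
U(7) = 2(320) - 4(96) = 256
U(8) = 2(256) - 4(320) = -768
U(9) = 2(-768) - 4(256) = -2560
U(10) = 2(-2560) - 4(-768) = -2048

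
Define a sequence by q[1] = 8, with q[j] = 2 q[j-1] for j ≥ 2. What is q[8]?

q[2] = 2(8) = 16
q[3] = 2(16) = 32
q[4] = 2(32) = 64
q[5] = 2(64) = 128
q[6] = 2(128) = 256
q[7] = 2(256) = 512
q[8] = 2(512) = 1024

1024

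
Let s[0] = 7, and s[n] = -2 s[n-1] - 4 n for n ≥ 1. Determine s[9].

-4052

s[1] = -2·7 - 4 = -18
s[2] = -2·(-18) - 8 = 28
s[3] = -2·28 - 12 = -68
s[4] = -2·(-68) - 16 = 120
s[5] = -2·120 - 20 = -260
s[6] = -2·(-260) - 24 = 496
s[7] = -2·496 - 28 = -1020
s[8] = -2·(-1020) - 32 = 2008
s[9] = -2·2008 - 36 = -4052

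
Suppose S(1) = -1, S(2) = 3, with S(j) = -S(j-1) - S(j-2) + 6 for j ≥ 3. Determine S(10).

S(3) = -3 - (-1) + 6 = 4
S(4) = -4 - 3 + 6 = -1
S(5) = -(-1) - 4 + 6 = 3
S(6) = -3 - (-1) + 6 = 4
S(7) = -4 - 3 + 6 = -1
S(8) = -(-1) - 4 + 6 = 3
S(9) = -3 - (-1) + 6 = 4
S(10) = -4 - 3 + 6 = -1

-1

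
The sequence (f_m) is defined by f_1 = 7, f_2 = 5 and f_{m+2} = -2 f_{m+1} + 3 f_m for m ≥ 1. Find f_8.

-1087

f_3 = -2·5 + 3·7 = 11
f_4 = -2·11 + 3·5 = -7
f_5 = -2·(-7) + 3·11 = 47
f_6 = -2·47 + 3·(-7) = -115
f_7 = -2·(-115) + 3·47 = 371
f_8 = -2·371 + 3·(-115) = -1087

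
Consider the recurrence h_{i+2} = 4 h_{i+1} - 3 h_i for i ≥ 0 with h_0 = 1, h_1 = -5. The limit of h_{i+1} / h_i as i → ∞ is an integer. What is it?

The characteristic equation is r^2 - 4r + 3 = 0, which factors as (r - 3)(r - 1) = 0.
So the roots are 3 and 1. Since |3| > |1| and the coefficient of 3^i is non-zero, the ratio tends to 3.

3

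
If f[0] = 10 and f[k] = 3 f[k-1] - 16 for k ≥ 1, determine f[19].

The fixed point is -16/(1 - 3) = 8, so f[k] - 8 = 3(f[k-1] - 8).
Hence f[k] = 2·3^k + 8.
f[19] = 2·3^{19} + 8 = 2·1162261467 + 8 = 2324522942.

2324522942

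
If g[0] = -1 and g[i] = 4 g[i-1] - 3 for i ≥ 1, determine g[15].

-2147483647

The fixed point is -3/(1 - 4) = 1, so g[i] - 1 = 4(g[i-1] - 1).
Hence g[i] = -2·4^i + 1.
g[15] = -2·4^{15} + 1 = -2·1073741824 + 1 = -2147483647.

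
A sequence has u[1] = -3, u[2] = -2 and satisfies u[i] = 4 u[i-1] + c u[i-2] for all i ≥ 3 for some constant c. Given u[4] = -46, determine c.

1

u[3] = -8 - 3c
u[4] = -32 - 14c
So -32 - 14c = -46, giving c = 1.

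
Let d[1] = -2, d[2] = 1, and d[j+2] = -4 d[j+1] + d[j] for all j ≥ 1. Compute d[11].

d[3] = -4·1 + (-2) = -6
d[4] = -4·(-6) + 1 = 25
d[5] = -4·25 + (-6) = -106
d[6] = -4·(-106) + 25 = 449
d[7] = -4·449 + (-106) = -1902
d[8] = -4·(-1902) + 449 = 8057
d[9] = -4·8057 + (-1902) = -34130
d[10] = -4·(-34130) + 8057 = 144577
d[11] = -4·144577 + (-34130) = -612438

-612438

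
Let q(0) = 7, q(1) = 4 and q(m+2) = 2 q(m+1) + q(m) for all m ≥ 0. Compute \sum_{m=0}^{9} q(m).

q(2) = 2·4 + 7 = 15
q(3) = 2·15 + 4 = 34
q(4) = 2·34 + 15 = 83
q(5) = 2·83 + 34 = 200
q(6) = 2·200 + 83 = 483
q(7) = 2·483 + 200 = 1166
q(8) = 2·1166 + 483 = 2815
q(9) = 2·2815 + 1166 = 6796
Sum = 7 + 4 + 15 + 34 + 83 + 200 + 483 + 1166 + 2815 + 6796 = 11603

11603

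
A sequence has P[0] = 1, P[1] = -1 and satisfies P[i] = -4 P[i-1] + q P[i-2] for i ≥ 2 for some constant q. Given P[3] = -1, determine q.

-3

P[2] = 4 + q
P[3] = -16 - 5q
So -16 - 5q = -1, giving q = -3.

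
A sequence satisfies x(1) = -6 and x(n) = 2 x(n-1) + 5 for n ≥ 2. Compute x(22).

-2097157

The fixed point is 5/(1 - 2) = -5, so x(n) + 5 = 2(x(n-1) + 5).
Hence x(n) = -1·2^{n-1} - 5.
x(22) = -1·2^{21} - 5 = -1·2097152 - 5 = -2097157.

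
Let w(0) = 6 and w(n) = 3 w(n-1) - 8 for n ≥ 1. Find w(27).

15251194969978

The fixed point is -8/(1 - 3) = 4, so w(n) - 4 = 3(w(n-1) - 4).
Hence w(n) = 2·3^n + 4.
w(27) = 2·3^{27} + 4 = 2·7625597484987 + 4 = 15251194969978.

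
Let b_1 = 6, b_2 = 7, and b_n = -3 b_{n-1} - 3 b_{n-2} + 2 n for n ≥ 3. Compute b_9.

927

b_3 = -3(7) - 3(6) + 6 = -33
b_4 = -3(-33) - 3(7) + 8 = 86
b_5 = -3(86) - 3(-33) + 10 = -149
b_6 = -3(-149) - 3(86) + 12 = 201
b_7 = -3(201) - 3(-149) + 14 = -142
b_8 = -3(-142) - 3(201) + 16 = -161
b_9 = -3(-161) - 3(-142) + 18 = 927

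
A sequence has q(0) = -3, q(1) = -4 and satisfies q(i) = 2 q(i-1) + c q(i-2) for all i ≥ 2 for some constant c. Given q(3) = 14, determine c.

q(2) = -8 - 3c
q(3) = -16 - 10c
So -16 - 10c = 14, giving c = -3.

-3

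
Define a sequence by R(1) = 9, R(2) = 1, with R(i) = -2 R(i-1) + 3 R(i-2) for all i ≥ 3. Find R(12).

-354287

R(3) = -2*1 + 3*9 = 25
R(4) = -2*25 + 3*1 = -47
R(5) = -2*(-47) + 3*25 = 169
R(6) = -2*169 + 3*(-47) = -479
R(7) = -2*(-479) + 3*169 = 1465
R(8) = -2*1465 + 3*(-479) = -4367
R(9) = -2*(-4367) + 3*1465 = 13129
R(10) = -2*13129 + 3*(-4367) = -39359
R(11) = -2*(-39359) + 3*13129 = 118105
R(12) = -2*118105 + 3*(-39359) = -354287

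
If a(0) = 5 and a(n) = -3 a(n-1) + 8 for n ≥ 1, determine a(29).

-205891132094647

The fixed point is 8/(1 + 3) = 2, so a(n) - 2 = -3(a(n-1) - 2).
Hence a(n) = 3·(-3)^n + 2.
a(29) = 3·(-3)^{29} + 2 = 3·-68630377364883 + 2 = -205891132094647.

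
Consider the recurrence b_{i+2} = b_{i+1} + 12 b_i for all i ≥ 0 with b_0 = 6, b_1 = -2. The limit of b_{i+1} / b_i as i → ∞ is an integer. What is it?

4

The characteristic equation is r^2 - r - 12 = 0, which factors as (r - 4)(r + 3) = 0.
So the roots are 4 and -3. Since |4| > |-3| and the coefficient of 4^i is non-zero, the ratio tends to 4.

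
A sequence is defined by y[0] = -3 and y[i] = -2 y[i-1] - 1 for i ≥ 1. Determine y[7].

y[1] = -2*(-3) - 1 = 5
y[2] = -2*5 - 1 = -11
y[3] = -2*(-11) - 1 = 21
y[4] = -2*21 - 1 = -43
y[5] = -2*(-43) - 1 = 85
y[6] = -2*85 - 1 = -171
y[7] = -2*(-171) - 1 = 341

341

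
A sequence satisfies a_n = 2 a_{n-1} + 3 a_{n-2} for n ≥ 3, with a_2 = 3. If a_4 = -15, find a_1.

-6

Let a_1 = w.
a_3 = 6 + 3w
a_4 = 21 + 6w
So 21 + 6w = -15, giving w = -6.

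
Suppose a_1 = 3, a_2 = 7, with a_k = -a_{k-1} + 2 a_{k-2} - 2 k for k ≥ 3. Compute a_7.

-139

a_3 = -7 + 2*3 - 6 = -7
a_4 = -(-7) + 2*7 - 8 = 13
a_5 = -13 + 2*(-7) - 10 = -37
a_6 = -(-37) + 2*13 - 12 = 51
a_7 = -51 + 2*(-37) - 14 = -139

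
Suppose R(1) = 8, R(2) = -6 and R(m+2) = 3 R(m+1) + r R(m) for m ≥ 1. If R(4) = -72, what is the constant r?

-1

R(3) = -18 + 8r
R(4) = -54 + 18r
So -54 + 18r = -72, giving r = -1.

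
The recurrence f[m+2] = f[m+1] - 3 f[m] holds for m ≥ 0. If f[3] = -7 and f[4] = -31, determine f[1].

Rearranging, f[m-2] = (f[m] - f[m-1]) / -3.
f[2] = (-31 - (-7)) / -3 = -24/-3 = 8
f[1] = (-7 - 8) / -3 = -15/-3 = 5

5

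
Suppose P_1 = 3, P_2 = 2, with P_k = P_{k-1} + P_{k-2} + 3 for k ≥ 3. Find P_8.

P_3 = 2 + 3 + 3 = 8
P_4 = 8 + 2 + 3 = 13
P_5 = 13 + 8 + 3 = 24
P_6 = 24 + 13 + 3 = 40
P_7 = 40 + 24 + 3 = 67
P_8 = 67 + 40 + 3 = 110

110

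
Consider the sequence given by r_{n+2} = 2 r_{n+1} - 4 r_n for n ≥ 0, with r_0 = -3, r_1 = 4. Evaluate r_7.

256

r_2 = 2(4) - 4(-3) = 20
r_3 = 2(20) - 4(4) = 24
r_4 = 2(24) - 4(20) = -32
r_5 = 2(-32) - 4(24) = -160
r_6 = 2(-160) - 4(-32) = -192
r_7 = 2(-192) - 4(-160) = 256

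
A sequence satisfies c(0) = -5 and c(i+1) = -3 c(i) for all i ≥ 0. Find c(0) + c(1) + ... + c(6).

-2735

c(1) = -3(-5) = 15
c(2) = -3(15) = -45
c(3) = -3(-45) = 135
c(4) = -3(135) = -405
c(5) = -3(-405) = 1215
c(6) = -3(1215) = -3645
Sum = (-5) + 15 + (-45) + 135 + (-405) + 1215 + (-3645) = -2735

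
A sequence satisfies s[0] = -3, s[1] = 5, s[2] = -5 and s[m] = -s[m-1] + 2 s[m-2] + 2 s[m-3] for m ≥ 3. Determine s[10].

s[3] = -(-5) + 2·5 + 2·(-3) = 9
s[4] = -9 + 2·(-5) + 2·5 = -9
s[5] = -(-9) + 2·9 + 2·(-5) = 17
s[6] = -17 + 2·(-9) + 2·9 = -17
s[7] = -(-17) + 2·17 + 2·(-9) = 33
s[8] = -33 + 2·(-17) + 2·17 = -33
s[9] = -(-33) + 2·33 + 2·(-17) = 65
s[10] = -65 + 2·(-33) + 2·33 = -65

-65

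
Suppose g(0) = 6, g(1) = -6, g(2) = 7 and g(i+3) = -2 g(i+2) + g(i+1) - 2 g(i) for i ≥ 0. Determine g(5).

g(3) = -2*7 + (-6) - 2*6 = -32
g(4) = -2*(-32) + 7 - 2*(-6) = 83
g(5) = -2*83 + (-32) - 2*7 = -212

-212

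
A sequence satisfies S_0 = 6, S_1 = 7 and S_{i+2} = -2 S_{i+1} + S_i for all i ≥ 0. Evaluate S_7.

S_2 = -2*7 + 6 = -8
S_3 = -2*(-8) + 7 = 23
S_4 = -2*23 + (-8) = -54
S_5 = -2*(-54) + 23 = 131
S_6 = -2*131 + (-54) = -316
S_7 = -2*(-316) + 131 = 763

763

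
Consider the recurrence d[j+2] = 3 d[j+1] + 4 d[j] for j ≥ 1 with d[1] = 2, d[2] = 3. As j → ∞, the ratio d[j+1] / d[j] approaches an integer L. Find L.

The characteristic equation is r^2 - 3r - 4 = 0, which factors as (r - 4)(r + 1) = 0.
So the roots are 4 and -1. Since |4| > |-1| and the coefficient of 4^j is non-zero, the ratio tends to 4.

4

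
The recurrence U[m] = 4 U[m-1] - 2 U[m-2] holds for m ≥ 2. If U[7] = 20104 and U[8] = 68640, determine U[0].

Rearranging, U[m-2] = (U[m] - 4 U[m-1]) / -2.
U[6] = (68640 - 4(20104)) / -2 = -11776/-2 = 5888
U[5] = (20104 - 4(5888)) / -2 = -3448/-2 = 1724
U[4] = (5888 - 4(1724)) / -2 = -1008/-2 = 504
U[3] = (1724 - 4(504)) / -2 = -292/-2 = 146
U[2] = (504 - 4(146)) / -2 = -80/-2 = 40
U[1] = (146 - 4(40)) / -2 = -14/-2 = 7
U[0] = (40 - 4(7)) / -2 = 12/-2 = -6

-6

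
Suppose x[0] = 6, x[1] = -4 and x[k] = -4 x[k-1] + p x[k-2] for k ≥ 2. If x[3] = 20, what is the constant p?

x[2] = 16 + 6p
x[3] = -64 - 28p
So -64 - 28p = 20, giving p = -3.

-3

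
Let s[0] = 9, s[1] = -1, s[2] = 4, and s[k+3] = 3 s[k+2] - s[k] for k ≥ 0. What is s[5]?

26

s[3] = 3*4 - 9 = 3
s[4] = 3*3 - (-1) = 10
s[5] = 3*10 - 4 = 26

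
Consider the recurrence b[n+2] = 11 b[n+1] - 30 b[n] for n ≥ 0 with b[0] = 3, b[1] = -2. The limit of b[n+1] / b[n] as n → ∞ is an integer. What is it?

The characteristic equation is r^2 - 11r + 30 = 0, which factors as (r - 6)(r - 5) = 0.
So the roots are 6 and 5. Since |6| > |5| and the coefficient of 6^n is non-zero, the ratio tends to 6.

6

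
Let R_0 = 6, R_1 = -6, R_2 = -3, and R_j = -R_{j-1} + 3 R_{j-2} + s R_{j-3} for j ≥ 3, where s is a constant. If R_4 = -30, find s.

3

R_3 = -15 + 6s
R_4 = 6 - 12s
So 6 - 12s = -30, giving s = 3.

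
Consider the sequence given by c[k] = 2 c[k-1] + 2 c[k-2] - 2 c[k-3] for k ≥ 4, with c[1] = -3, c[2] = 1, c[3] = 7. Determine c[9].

c[4] = 2(7) + 2(1) - 2(-3) = 22
c[5] = 2(22) + 2(7) - 2(1) = 56
c[6] = 2(56) + 2(22) - 2(7) = 142
c[7] = 2(142) + 2(56) - 2(22) = 352
c[8] = 2(352) + 2(142) - 2(56) = 876
c[9] = 2(876) + 2(352) - 2(142) = 2172

2172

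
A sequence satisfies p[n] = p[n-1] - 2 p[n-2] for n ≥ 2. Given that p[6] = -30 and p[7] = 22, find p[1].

-4

Rearranging, p[n-2] = (p[n] - p[n-1]) / -2.
p[5] = (22 - (-30)) / -2 = 52/-2 = -26
p[4] = (-30 - (-26)) / -2 = -4/-2 = 2
p[3] = (-26 - 2) / -2 = -28/-2 = 14
p[2] = (2 - 14) / -2 = -12/-2 = 6
p[1] = (14 - 6) / -2 = 8/-2 = -4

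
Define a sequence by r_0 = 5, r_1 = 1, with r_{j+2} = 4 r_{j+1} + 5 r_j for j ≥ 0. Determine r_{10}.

r_2 = 4*1 + 5*5 = 29
r_3 = 4*29 + 5*1 = 121
r_4 = 4*121 + 5*29 = 629
r_5 = 4*629 + 5*121 = 3121
r_6 = 4*3121 + 5*629 = 15629
r_7 = 4*15629 + 5*3121 = 78121
r_8 = 4*78121 + 5*15629 = 390629
r_9 = 4*390629 + 5*78121 = 1953121
r_{10} = 4*1953121 + 5*390629 = 9765629

9765629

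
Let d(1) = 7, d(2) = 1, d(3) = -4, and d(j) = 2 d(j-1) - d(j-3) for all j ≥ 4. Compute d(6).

d(4) = 2·(-4) - 7 = -15
d(5) = 2·(-15) - 1 = -31
d(6) = 2·(-31) - (-4) = -58

-58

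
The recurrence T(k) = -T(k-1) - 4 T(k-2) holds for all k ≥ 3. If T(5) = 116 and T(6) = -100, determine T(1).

Rearranging, T(k-2) = (T(k) + T(k-1)) / -4.
T(4) = (-100 + 116) / -4 = 16/-4 = -4
T(3) = (116 + (-4)) / -4 = 112/-4 = -28
T(2) = (-4 + (-28)) / -4 = -32/-4 = 8
T(1) = (-28 + 8) / -4 = -20/-4 = 5

5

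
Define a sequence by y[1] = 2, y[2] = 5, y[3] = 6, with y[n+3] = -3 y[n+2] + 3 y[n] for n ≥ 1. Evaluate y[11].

15930

y[4] = -3*6 + 3*2 = -12
y[5] = -3*(-12) + 3*5 = 51
y[6] = -3*51 + 3*6 = -135
y[7] = -3*(-135) + 3*(-12) = 369
y[8] = -3*369 + 3*51 = -954
y[9] = -3*(-954) + 3*(-135) = 2457
y[10] = -3*2457 + 3*369 = -6264
y[11] = -3*(-6264) + 3*(-954) = 15930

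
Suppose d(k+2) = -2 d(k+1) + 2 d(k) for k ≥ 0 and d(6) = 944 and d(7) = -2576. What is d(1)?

Rearranging, d(k-2) = (d(k) + 2 d(k-1)) / 2.
d(5) = (-2576 + 2*944) / 2 = -688/2 = -344
d(4) = (944 + 2*(-344)) / 2 = 256/2 = 128
d(3) = (-344 + 2*128) / 2 = -88/2 = -44
d(2) = (128 + 2*(-44)) / 2 = 40/2 = 20
d(1) = (-44 + 2*20) / 2 = -4/2 = -2

-2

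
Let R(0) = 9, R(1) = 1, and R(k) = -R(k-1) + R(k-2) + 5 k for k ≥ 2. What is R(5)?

-17

R(2) = -1 + 9 + 10 = 18
R(3) = -18 + 1 + 15 = -2
R(4) = -(-2) + 18 + 20 = 40
R(5) = -40 + (-2) + 25 = -17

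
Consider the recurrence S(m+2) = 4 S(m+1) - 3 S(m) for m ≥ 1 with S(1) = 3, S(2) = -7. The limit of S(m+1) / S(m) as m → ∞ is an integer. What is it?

The characteristic equation is r^2 - 4r + 3 = 0, which factors as (r - 3)(r - 1) = 0.
So the roots are 3 and 1. Since |3| > |1| and the coefficient of 3^m is non-zero, the ratio tends to 3.

3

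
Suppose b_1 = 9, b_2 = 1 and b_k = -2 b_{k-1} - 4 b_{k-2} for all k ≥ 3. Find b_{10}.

b_3 = -2·1 - 4·9 = -38
b_4 = -2·(-38) - 4·1 = 72
b_5 = -2·72 - 4·(-38) = 8
b_6 = -2·8 - 4·72 = -304
b_7 = -2·(-304) - 4·8 = 576
b_8 = -2·576 - 4·(-304) = 64
b_9 = -2·64 - 4·576 = -2432
b_{10} = -2·(-2432) - 4·64 = 4608

4608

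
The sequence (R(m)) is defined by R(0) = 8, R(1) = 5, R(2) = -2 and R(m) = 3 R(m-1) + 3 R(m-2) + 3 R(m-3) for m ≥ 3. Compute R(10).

R(3) = 3*(-2) + 3*5 + 3*8 = 33
R(4) = 3*33 + 3*(-2) + 3*5 = 108
R(5) = 3*108 + 3*33 + 3*(-2) = 417
R(6) = 3*417 + 3*108 + 3*33 = 1674
R(7) = 3*1674 + 3*417 + 3*108 = 6597
R(8) = 3*6597 + 3*1674 + 3*417 = 26064
R(9) = 3*26064 + 3*6597 + 3*1674 = 103005
R(10) = 3*103005 + 3*26064 + 3*6597 = 406998

406998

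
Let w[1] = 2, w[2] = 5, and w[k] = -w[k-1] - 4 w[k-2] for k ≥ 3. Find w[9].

491

w[3] = -5 - 4*2 = -13
w[4] = -(-13) - 4*5 = -7
w[5] = -(-7) - 4*(-13) = 59
w[6] = -59 - 4*(-7) = -31
w[7] = -(-31) - 4*59 = -205
w[8] = -(-205) - 4*(-31) = 329
w[9] = -329 - 4*(-205) = 491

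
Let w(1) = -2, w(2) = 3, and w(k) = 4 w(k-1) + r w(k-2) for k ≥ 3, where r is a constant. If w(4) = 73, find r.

-5

w(3) = 12 - 2r
w(4) = 48 - 5r
So 48 - 5r = 73, giving r = -5.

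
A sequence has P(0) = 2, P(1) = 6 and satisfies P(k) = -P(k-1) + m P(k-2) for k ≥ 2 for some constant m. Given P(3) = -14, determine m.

P(2) = -6 + 2m
P(3) = 6 + 4m
So 6 + 4m = -14, giving m = -5.

-5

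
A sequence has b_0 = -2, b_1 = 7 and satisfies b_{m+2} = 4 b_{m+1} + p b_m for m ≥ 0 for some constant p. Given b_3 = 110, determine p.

2

b_2 = 28 - 2p
b_3 = 112 - p
So 112 - p = 110, giving p = 2.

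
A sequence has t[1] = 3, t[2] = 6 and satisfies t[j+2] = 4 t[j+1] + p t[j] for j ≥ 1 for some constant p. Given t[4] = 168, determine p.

t[3] = 24 + 3p
t[4] = 96 + 18p
So 96 + 18p = 168, giving p = 4.

4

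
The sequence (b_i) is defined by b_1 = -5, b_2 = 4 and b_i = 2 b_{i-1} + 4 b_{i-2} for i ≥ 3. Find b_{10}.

b_3 = 2(4) + 4(-5) = -12
b_4 = 2(-12) + 4(4) = -8
b_5 = 2(-8) + 4(-12) = -64
b_6 = 2(-64) + 4(-8) = -160
b_7 = 2(-160) + 4(-64) = -576
b_8 = 2(-576) + 4(-160) = -1792
b_9 = 2(-1792) + 4(-576) = -5888
b_{10} = 2(-5888) + 4(-1792) = -18944

-18944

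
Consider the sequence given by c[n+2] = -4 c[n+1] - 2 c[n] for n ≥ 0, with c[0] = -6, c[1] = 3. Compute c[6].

288

c[2] = -4*3 - 2*(-6) = 0
c[3] = -4*0 - 2*3 = -6
c[4] = -4*(-6) - 2*0 = 24
c[5] = -4*24 - 2*(-6) = -84
c[6] = -4*(-84) - 2*24 = 288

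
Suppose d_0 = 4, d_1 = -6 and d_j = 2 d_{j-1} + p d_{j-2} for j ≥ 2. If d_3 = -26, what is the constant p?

d_2 = -12 + 4p
d_3 = -24 + 2p
So -24 + 2p = -26, giving p = -1.

-1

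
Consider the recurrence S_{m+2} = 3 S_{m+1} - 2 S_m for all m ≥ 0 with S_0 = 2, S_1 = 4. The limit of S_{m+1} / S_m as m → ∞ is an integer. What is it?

The characteristic equation is r^2 - 3r + 2 = 0, which factors as (r - 2)(r - 1) = 0.
So the roots are 2 and 1. Since |2| > |1| and the coefficient of 2^m is non-zero, the ratio tends to 2.

2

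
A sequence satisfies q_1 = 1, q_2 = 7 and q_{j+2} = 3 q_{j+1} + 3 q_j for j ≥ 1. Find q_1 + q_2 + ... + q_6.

1808

q_3 = 3(7) + 3(1) = 24
q_4 = 3(24) + 3(7) = 93
q_5 = 3(93) + 3(24) = 351
q_6 = 3(351) + 3(93) = 1332
Sum = 1 + 7 + 24 + 93 + 351 + 1332 = 1808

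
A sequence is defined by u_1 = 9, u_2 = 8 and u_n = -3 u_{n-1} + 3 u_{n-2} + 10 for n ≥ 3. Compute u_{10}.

u_3 = -3*8 + 3*9 + 10 = 13
u_4 = -3*13 + 3*8 + 10 = -5
u_5 = -3*(-5) + 3*13 + 10 = 64
u_6 = -3*64 + 3*(-5) + 10 = -197
u_7 = -3*(-197) + 3*64 + 10 = 793
u_8 = -3*793 + 3*(-197) + 10 = -2960
u_9 = -3*(-2960) + 3*793 + 10 = 11269
u_{10} = -3*11269 + 3*(-2960) + 10 = -42677

-42677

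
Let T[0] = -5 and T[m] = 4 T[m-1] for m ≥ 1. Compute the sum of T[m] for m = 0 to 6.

-27305

T[1] = 4·(-5) = -20
T[2] = 4·(-20) = -80
T[3] = 4·(-80) = -320
T[4] = 4·(-320) = -1280
T[5] = 4·(-1280) = -5120
T[6] = 4·(-5120) = -20480
Sum = (-5) + (-20) + (-80) + (-320) + (-1280) + (-5120) + (-20480) = -27305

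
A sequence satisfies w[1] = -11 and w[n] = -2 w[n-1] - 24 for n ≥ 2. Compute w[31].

-3221225480

The fixed point is -24/(1 + 2) = -8, so w[n] + 8 = -2(w[n-1] + 8).
Hence w[n] = -3·(-2)^{n-1} - 8.
w[31] = -3·(-2)^{30} - 8 = -3·1073741824 - 8 = -3221225480.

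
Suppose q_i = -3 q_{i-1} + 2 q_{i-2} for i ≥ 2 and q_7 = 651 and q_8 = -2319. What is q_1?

Rearranging, q_{i-2} = (q_i + 3 q_{i-1}) / 2.
q_6 = (-2319 + 3·651) / 2 = -366/2 = -183
q_5 = (651 + 3·(-183)) / 2 = 102/2 = 51
q_4 = (-183 + 3·51) / 2 = -30/2 = -15
q_3 = (51 + 3·(-15)) / 2 = 6/2 = 3
q_2 = (-15 + 3·3) / 2 = -6/2 = -3
q_1 = (3 + 3·(-3)) / 2 = -6/2 = -3

-3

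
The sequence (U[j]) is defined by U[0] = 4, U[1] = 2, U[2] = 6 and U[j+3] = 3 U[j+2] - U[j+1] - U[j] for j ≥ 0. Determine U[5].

66

U[3] = 3·6 - 2 - 4 = 12
U[4] = 3·12 - 6 - 2 = 28
U[5] = 3·28 - 12 - 6 = 66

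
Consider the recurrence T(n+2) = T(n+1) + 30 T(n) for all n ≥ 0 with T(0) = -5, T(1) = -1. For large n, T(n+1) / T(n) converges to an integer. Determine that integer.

The characteristic equation is r^2 - r - 30 = 0, which factors as (r - 6)(r + 5) = 0.
So the roots are 6 and -5. Since |6| > |-5| and the coefficient of 6^n is non-zero, the ratio tends to 6.

6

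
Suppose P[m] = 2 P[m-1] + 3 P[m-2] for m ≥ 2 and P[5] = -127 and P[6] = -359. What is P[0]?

5

Rearranging, P[m-2] = (P[m] - 2 P[m-1]) / 3.
P[4] = (-359 - 2·(-127)) / 3 = -105/3 = -35
P[3] = (-127 - 2·(-35)) / 3 = -57/3 = -19
P[2] = (-35 - 2·(-19)) / 3 = 3/3 = 1
P[1] = (-19 - 2·1) / 3 = -21/3 = -7
P[0] = (1 - 2·(-7)) / 3 = 15/3 = 5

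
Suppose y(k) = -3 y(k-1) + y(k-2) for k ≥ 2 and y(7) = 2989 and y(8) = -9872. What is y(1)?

1

Rearranging, y(k-2) = y(k) + 3 y(k-1).
y(6) = -9872 + 3(2989) = -905
y(5) = 2989 + 3(-905) = 274
y(4) = -905 + 3(274) = -83
y(3) = 274 + 3(-83) = 25
y(2) = -83 + 3(25) = -8
y(1) = 25 + 3(-8) = 1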